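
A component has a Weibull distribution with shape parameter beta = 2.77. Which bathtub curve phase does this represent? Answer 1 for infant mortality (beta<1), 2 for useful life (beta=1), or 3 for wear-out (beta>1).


beta = 2.77
Compare beta to 1:
beta < 1 => infant mortality (phase 1)
beta = 1 => useful life (phase 2)
beta > 1 => wear-out (phase 3)
Since beta = 2.77, this is wear-out (increasing failure rate)
Phase = 3

3


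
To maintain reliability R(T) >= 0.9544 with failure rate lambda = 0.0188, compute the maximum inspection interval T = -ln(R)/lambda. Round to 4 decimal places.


R_target = 0.9544
lambda = 0.0188
-ln(0.9544) = 0.0467
T = 0.0467 / 0.0188
T = 2.4826

2.4826


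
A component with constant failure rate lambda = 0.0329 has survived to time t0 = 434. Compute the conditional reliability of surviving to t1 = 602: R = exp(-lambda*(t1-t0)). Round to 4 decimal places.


lambda = 0.0329
t0 = 434, t1 = 602
t1 - t0 = 168
lambda * (t1-t0) = 0.0329 * 168 = 5.5272
R = exp(-5.5272)
R = 0.004

0.004


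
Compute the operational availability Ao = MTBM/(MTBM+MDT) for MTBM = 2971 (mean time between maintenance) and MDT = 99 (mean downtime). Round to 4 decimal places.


MTBM = 2971
MDT = 99
MTBM + MDT = 3070
Ao = 2971 / 3070
Ao = 0.9678

0.9678


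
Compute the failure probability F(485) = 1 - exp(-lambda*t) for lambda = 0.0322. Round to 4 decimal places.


lambda = 0.0322, t = 485
lambda * t = 15.617
exp(-15.617) = 0.0
F(t) = 1 - 0.0
F(t) = 1.0

1.0


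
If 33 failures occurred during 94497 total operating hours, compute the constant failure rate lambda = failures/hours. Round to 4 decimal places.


failures = 33
total_hours = 94497
lambda = 33 / 94497
lambda = 0.0003

0.0003


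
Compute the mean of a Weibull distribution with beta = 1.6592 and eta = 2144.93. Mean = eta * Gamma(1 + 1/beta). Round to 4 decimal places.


beta = 1.6592, eta = 2144.93
1/beta = 0.6027
1 + 1/beta = 1.6027
Gamma(1.6027) = 0.8938
Mean = 2144.93 * 0.8938
Mean = 1917.1863

1917.1863


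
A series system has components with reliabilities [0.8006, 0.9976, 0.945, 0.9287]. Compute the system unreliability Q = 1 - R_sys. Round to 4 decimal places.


Components: [0.8006, 0.9976, 0.945, 0.9287]
After component 1: product = 0.8006
After component 2: product = 0.7987
After component 3: product = 0.7548
After component 4: product = 0.7009
R_sys = 0.7009
Q = 1 - 0.7009 = 0.2991

0.2991


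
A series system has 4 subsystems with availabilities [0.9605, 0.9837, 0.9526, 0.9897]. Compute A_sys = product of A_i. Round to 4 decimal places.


Subsystems: [0.9605, 0.9837, 0.9526, 0.9897]
After subsystem 1 (A=0.9605): product = 0.9605
After subsystem 2 (A=0.9837): product = 0.9448
After subsystem 3 (A=0.9526): product = 0.9001
After subsystem 4 (A=0.9897): product = 0.8908
A_sys = 0.8908

0.8908


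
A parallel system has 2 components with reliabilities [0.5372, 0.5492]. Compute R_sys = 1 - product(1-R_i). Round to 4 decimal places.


Components: [0.5372, 0.5492]
(1 - 0.5372) = 0.4628, running product = 0.4628
(1 - 0.5492) = 0.4508, running product = 0.2086
Product of (1-R_i) = 0.2086
R_sys = 1 - 0.2086 = 0.7914

0.7914


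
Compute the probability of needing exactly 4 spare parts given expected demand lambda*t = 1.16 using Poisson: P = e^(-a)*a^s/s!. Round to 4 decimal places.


a = 1.16, s = 4
e^(-a) = e^(-1.16) = 0.3135
a^s = 1.16^4 = 1.8106
s! = 24
P = 0.3135 * 1.8106 / 24
P = 0.0237

0.0237


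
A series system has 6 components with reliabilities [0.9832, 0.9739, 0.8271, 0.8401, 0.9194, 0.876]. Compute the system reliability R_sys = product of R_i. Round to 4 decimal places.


Components: [0.9832, 0.9739, 0.8271, 0.8401, 0.9194, 0.876]
After component 1 (R=0.9832): product = 0.9832
After component 2 (R=0.9739): product = 0.9575
After component 3 (R=0.8271): product = 0.792
After component 4 (R=0.8401): product = 0.6653
After component 5 (R=0.9194): product = 0.6117
After component 6 (R=0.876): product = 0.5359
R_sys = 0.5359

0.5359


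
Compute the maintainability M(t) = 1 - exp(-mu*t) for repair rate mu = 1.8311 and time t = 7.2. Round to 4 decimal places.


mu = 1.8311, t = 7.2
mu * t = 1.8311 * 7.2 = 13.1839
exp(-13.1839) = 0.0
M(t) = 1 - 0.0
M(t) = 1.0

1.0


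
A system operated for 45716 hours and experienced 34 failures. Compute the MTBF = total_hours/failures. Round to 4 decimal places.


total_hours = 45716
failures = 34
MTBF = 45716 / 34
MTBF = 1344.5882

1344.5882


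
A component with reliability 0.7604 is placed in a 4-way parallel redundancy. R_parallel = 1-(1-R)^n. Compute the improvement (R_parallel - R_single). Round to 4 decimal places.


R_single = 0.7604, n = 4
1 - R_single = 0.2396
(1 - R_single)^n = 0.2396^4 = 0.0033
R_parallel = 1 - 0.0033 = 0.9967
Improvement = 0.9967 - 0.7604
Improvement = 0.2363

0.2363


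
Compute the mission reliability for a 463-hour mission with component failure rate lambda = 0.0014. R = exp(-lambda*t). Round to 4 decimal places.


lambda = 0.0014
mission_time = 463
lambda * t = 0.0014 * 463 = 0.6482
R = exp(-0.6482)
R = 0.523

0.523


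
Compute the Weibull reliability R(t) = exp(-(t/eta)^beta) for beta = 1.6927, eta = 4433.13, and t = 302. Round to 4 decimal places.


beta = 1.6927, eta = 4433.13, t = 302
t/eta = 302 / 4433.13 = 0.0681
(t/eta)^beta = 0.0681^1.6927 = 0.0106
R(t) = exp(-0.0106)
R(t) = 0.9895

0.9895


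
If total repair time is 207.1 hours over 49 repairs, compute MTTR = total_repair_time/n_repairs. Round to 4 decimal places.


total_repair_time = 207.1
n_repairs = 49
MTTR = 207.1 / 49
MTTR = 4.2265

4.2265


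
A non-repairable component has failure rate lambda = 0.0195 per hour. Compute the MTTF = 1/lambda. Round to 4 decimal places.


lambda = 0.0195
MTTF = 1 / 0.0195
MTTF = 51.2821

51.2821


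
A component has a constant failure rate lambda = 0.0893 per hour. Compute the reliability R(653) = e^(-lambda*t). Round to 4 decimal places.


lambda = 0.0893
t = 653
lambda * t = 58.3129
R(t) = e^(-58.3129)
R(t) = 0.0

0.0


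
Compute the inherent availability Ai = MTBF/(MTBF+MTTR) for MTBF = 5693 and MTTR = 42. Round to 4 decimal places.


MTBF = 5693
MTTR = 42
MTBF + MTTR = 5735
Ai = 5693 / 5735
Ai = 0.9927

0.9927


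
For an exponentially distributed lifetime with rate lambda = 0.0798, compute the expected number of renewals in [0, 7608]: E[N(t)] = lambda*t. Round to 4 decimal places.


lambda = 0.0798
t = 7608
E[N(t)] = lambda * t
E[N(t)] = 0.0798 * 7608
E[N(t)] = 607.1184

607.1184


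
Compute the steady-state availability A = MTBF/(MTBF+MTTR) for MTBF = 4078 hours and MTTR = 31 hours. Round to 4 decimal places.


MTBF = 4078
MTTR = 31
MTBF + MTTR = 4109
A = 4078 / 4109
A = 0.9925

0.9925


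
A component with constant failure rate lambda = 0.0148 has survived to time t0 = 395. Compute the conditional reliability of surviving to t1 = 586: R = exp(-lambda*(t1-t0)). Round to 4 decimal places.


lambda = 0.0148
t0 = 395, t1 = 586
t1 - t0 = 191
lambda * (t1-t0) = 0.0148 * 191 = 2.8268
R = exp(-2.8268)
R = 0.0592

0.0592


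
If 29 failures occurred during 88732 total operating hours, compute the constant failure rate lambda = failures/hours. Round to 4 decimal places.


failures = 29
total_hours = 88732
lambda = 29 / 88732
lambda = 0.0003

0.0003


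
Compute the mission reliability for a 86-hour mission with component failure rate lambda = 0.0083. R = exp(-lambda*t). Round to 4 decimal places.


lambda = 0.0083
mission_time = 86
lambda * t = 0.0083 * 86 = 0.7138
R = exp(-0.7138)
R = 0.4898

0.4898


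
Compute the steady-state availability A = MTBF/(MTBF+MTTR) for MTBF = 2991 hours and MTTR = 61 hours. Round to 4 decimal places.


MTBF = 2991
MTTR = 61
MTBF + MTTR = 3052
A = 2991 / 3052
A = 0.98

0.98


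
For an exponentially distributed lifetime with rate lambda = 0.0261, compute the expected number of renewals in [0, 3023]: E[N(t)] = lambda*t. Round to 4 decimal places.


lambda = 0.0261
t = 3023
E[N(t)] = lambda * t
E[N(t)] = 0.0261 * 3023
E[N(t)] = 78.9003

78.9003


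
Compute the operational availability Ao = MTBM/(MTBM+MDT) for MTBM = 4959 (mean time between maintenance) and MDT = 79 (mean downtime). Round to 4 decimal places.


MTBM = 4959
MDT = 79
MTBM + MDT = 5038
Ao = 4959 / 5038
Ao = 0.9843

0.9843


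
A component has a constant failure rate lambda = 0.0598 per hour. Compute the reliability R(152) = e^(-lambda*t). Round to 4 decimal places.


lambda = 0.0598
t = 152
lambda * t = 9.0896
R(t) = e^(-9.0896)
R(t) = 0.0001

0.0001


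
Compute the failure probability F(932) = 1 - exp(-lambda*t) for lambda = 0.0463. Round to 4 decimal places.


lambda = 0.0463, t = 932
lambda * t = 43.1516
exp(-43.1516) = 0.0
F(t) = 1 - 0.0
F(t) = 1.0

1.0


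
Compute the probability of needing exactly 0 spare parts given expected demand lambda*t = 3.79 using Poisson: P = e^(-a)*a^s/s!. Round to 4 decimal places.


a = 3.79, s = 0
e^(-a) = e^(-3.79) = 0.0226
a^s = 3.79^0 = 1.0
s! = 1
P = 0.0226 * 1.0 / 1
P = 0.0226

0.0226


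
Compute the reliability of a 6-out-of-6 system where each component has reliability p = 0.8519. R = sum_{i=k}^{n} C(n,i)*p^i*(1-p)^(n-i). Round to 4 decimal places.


k = 6, n = 6, p = 0.8519
i=6: C(6,6)=1 * 0.8519^6 * 0.1481^0 = 0.3822
R = sum of terms = 0.3822

0.3822


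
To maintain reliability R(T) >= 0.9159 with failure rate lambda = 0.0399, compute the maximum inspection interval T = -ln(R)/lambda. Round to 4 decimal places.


R_target = 0.9159
lambda = 0.0399
-ln(0.9159) = 0.0878
T = 0.0878 / 0.0399
T = 2.2017

2.2017


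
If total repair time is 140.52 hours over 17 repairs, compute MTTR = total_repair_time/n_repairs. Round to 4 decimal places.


total_repair_time = 140.52
n_repairs = 17
MTTR = 140.52 / 17
MTTR = 8.2659

8.2659


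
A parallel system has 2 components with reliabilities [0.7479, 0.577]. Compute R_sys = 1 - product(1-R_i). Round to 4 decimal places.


Components: [0.7479, 0.577]
(1 - 0.7479) = 0.2521, running product = 0.2521
(1 - 0.577) = 0.423, running product = 0.1066
Product of (1-R_i) = 0.1066
R_sys = 1 - 0.1066 = 0.8934

0.8934


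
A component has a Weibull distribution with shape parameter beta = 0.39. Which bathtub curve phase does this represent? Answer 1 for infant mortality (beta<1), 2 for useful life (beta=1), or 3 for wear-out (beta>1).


beta = 0.39
Compare beta to 1:
beta < 1 => infant mortality (phase 1)
beta = 1 => useful life (phase 2)
beta > 1 => wear-out (phase 3)
Since beta = 0.39, this is infant mortality (decreasing failure rate)
Phase = 1

1


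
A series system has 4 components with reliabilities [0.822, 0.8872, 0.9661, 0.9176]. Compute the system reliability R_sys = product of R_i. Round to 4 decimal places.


Components: [0.822, 0.8872, 0.9661, 0.9176]
After component 1 (R=0.822): product = 0.822
After component 2 (R=0.8872): product = 0.7293
After component 3 (R=0.9661): product = 0.7046
After component 4 (R=0.9176): product = 0.6465
R_sys = 0.6465

0.6465


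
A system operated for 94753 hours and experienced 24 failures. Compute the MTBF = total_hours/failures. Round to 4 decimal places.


total_hours = 94753
failures = 24
MTBF = 94753 / 24
MTBF = 3948.0417

3948.0417


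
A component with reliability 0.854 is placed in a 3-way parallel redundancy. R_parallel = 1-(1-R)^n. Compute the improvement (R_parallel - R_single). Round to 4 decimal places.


R_single = 0.854, n = 3
1 - R_single = 0.146
(1 - R_single)^n = 0.146^3 = 0.0031
R_parallel = 1 - 0.0031 = 0.9969
Improvement = 0.9969 - 0.854
Improvement = 0.1429

0.1429


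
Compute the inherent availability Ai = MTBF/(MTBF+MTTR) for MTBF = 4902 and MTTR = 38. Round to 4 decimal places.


MTBF = 4902
MTTR = 38
MTBF + MTTR = 4940
Ai = 4902 / 4940
Ai = 0.9923

0.9923


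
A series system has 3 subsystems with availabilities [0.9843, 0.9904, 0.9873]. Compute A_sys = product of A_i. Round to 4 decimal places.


Subsystems: [0.9843, 0.9904, 0.9873]
After subsystem 1 (A=0.9843): product = 0.9843
After subsystem 2 (A=0.9904): product = 0.9749
After subsystem 3 (A=0.9873): product = 0.9625
A_sys = 0.9625

0.9625


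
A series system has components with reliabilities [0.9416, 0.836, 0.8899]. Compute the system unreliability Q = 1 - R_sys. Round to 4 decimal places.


Components: [0.9416, 0.836, 0.8899]
After component 1: product = 0.9416
After component 2: product = 0.7872
After component 3: product = 0.7005
R_sys = 0.7005
Q = 1 - 0.7005 = 0.2995

0.2995


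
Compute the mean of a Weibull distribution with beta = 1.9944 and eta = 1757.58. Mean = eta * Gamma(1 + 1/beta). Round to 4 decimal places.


beta = 1.9944, eta = 1757.58
1/beta = 0.5014
1 + 1/beta = 1.5014
Gamma(1.5014) = 0.8863
Mean = 1757.58 * 0.8863
Mean = 1557.696

1557.696


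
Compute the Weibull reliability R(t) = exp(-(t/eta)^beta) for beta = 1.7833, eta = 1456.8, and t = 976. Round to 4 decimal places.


beta = 1.7833, eta = 1456.8, t = 976
t/eta = 976 / 1456.8 = 0.67
(t/eta)^beta = 0.67^1.7833 = 0.4895
R(t) = exp(-0.4895)
R(t) = 0.6129

0.6129


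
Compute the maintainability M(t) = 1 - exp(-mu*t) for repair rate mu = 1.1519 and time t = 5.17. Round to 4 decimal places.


mu = 1.1519, t = 5.17
mu * t = 1.1519 * 5.17 = 5.9553
exp(-5.9553) = 0.0026
M(t) = 1 - 0.0026
M(t) = 0.9974

0.9974


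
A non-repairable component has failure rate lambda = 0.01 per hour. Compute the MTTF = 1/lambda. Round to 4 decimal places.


lambda = 0.01
MTTF = 1 / 0.01
MTTF = 100.0

100.0


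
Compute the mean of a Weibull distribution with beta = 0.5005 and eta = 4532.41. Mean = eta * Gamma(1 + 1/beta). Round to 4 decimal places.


beta = 0.5005, eta = 4532.41
1/beta = 1.998
1 + 1/beta = 2.998
Gamma(2.998) = 1.9963
Mean = 4532.41 * 1.9963
Mean = 9048.1295

9048.1295


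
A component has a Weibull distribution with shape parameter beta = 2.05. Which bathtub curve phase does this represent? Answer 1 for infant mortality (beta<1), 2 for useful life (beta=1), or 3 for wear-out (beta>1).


beta = 2.05
Compare beta to 1:
beta < 1 => infant mortality (phase 1)
beta = 1 => useful life (phase 2)
beta > 1 => wear-out (phase 3)
Since beta = 2.05, this is wear-out (increasing failure rate)
Phase = 3

3


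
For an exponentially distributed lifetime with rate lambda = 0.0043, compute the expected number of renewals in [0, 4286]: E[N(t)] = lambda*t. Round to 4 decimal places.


lambda = 0.0043
t = 4286
E[N(t)] = lambda * t
E[N(t)] = 0.0043 * 4286
E[N(t)] = 18.4298

18.4298


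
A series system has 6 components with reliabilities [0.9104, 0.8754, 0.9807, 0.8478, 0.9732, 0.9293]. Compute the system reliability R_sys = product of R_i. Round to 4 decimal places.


Components: [0.9104, 0.8754, 0.9807, 0.8478, 0.9732, 0.9293]
After component 1 (R=0.9104): product = 0.9104
After component 2 (R=0.8754): product = 0.797
After component 3 (R=0.9807): product = 0.7816
After component 4 (R=0.8478): product = 0.6626
After component 5 (R=0.9732): product = 0.6449
After component 6 (R=0.9293): product = 0.5993
R_sys = 0.5993

0.5993


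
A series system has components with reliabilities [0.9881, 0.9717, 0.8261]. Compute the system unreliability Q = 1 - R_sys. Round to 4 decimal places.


Components: [0.9881, 0.9717, 0.8261]
After component 1: product = 0.9881
After component 2: product = 0.9601
After component 3: product = 0.7932
R_sys = 0.7932
Q = 1 - 0.7932 = 0.2068

0.2068


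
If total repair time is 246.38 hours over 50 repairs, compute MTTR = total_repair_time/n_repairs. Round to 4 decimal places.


total_repair_time = 246.38
n_repairs = 50
MTTR = 246.38 / 50
MTTR = 4.9276

4.9276


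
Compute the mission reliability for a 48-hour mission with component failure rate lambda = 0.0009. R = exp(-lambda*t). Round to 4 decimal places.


lambda = 0.0009
mission_time = 48
lambda * t = 0.0009 * 48 = 0.0432
R = exp(-0.0432)
R = 0.9577

0.9577


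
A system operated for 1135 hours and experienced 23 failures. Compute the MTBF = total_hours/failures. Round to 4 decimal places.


total_hours = 1135
failures = 23
MTBF = 1135 / 23
MTBF = 49.3478

49.3478


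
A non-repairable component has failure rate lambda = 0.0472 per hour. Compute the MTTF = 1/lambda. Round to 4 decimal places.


lambda = 0.0472
MTTF = 1 / 0.0472
MTTF = 21.1864

21.1864


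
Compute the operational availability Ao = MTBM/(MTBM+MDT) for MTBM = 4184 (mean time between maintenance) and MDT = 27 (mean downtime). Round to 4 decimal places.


MTBM = 4184
MDT = 27
MTBM + MDT = 4211
Ao = 4184 / 4211
Ao = 0.9936

0.9936


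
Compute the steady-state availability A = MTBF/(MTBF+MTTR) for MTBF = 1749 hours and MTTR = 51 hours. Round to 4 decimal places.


MTBF = 1749
MTTR = 51
MTBF + MTTR = 1800
A = 1749 / 1800
A = 0.9717

0.9717


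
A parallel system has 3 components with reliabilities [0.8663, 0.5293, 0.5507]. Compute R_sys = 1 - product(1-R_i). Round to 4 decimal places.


Components: [0.8663, 0.5293, 0.5507]
(1 - 0.8663) = 0.1337, running product = 0.1337
(1 - 0.5293) = 0.4707, running product = 0.0629
(1 - 0.5507) = 0.4493, running product = 0.0283
Product of (1-R_i) = 0.0283
R_sys = 1 - 0.0283 = 0.9717

0.9717


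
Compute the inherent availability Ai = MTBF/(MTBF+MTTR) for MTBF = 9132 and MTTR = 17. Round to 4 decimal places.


MTBF = 9132
MTTR = 17
MTBF + MTTR = 9149
Ai = 9132 / 9149
Ai = 0.9981

0.9981


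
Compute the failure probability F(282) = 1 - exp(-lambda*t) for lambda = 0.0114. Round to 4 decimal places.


lambda = 0.0114, t = 282
lambda * t = 3.2148
exp(-3.2148) = 0.0402
F(t) = 1 - 0.0402
F(t) = 0.9598

0.9598


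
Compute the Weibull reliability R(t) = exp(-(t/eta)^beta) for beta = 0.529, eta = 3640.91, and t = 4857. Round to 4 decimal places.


beta = 0.529, eta = 3640.91, t = 4857
t/eta = 4857 / 3640.91 = 1.334
(t/eta)^beta = 1.334^0.529 = 1.1647
R(t) = exp(-1.1647)
R(t) = 0.312

0.312


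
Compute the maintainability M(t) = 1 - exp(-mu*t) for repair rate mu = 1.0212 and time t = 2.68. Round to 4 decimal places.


mu = 1.0212, t = 2.68
mu * t = 1.0212 * 2.68 = 2.7368
exp(-2.7368) = 0.0648
M(t) = 1 - 0.0648
M(t) = 0.9352

0.9352


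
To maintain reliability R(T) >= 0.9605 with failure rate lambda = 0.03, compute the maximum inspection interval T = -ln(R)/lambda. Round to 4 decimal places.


R_target = 0.9605
lambda = 0.03
-ln(0.9605) = 0.0403
T = 0.0403 / 0.03
T = 1.3434

1.3434


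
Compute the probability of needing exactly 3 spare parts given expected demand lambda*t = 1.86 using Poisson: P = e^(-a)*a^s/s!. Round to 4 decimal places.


a = 1.86, s = 3
e^(-a) = e^(-1.86) = 0.1557
a^s = 1.86^3 = 6.4349
s! = 6
P = 0.1557 * 6.4349 / 6
P = 0.167

0.167


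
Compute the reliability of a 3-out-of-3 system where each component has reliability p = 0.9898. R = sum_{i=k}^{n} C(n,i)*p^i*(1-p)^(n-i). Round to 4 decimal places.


k = 3, n = 3, p = 0.9898
i=3: C(3,3)=1 * 0.9898^3 * 0.0102^0 = 0.9697
R = sum of terms = 0.9697

0.9697


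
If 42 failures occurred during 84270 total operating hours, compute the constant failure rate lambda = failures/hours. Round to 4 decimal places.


failures = 42
total_hours = 84270
lambda = 42 / 84270
lambda = 0.0005

0.0005


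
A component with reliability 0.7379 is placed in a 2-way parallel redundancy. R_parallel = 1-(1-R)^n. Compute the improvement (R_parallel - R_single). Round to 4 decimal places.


R_single = 0.7379, n = 2
1 - R_single = 0.2621
(1 - R_single)^n = 0.2621^2 = 0.0687
R_parallel = 1 - 0.0687 = 0.9313
Improvement = 0.9313 - 0.7379
Improvement = 0.1934

0.1934


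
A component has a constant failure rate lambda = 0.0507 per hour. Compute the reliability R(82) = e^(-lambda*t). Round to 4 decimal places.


lambda = 0.0507
t = 82
lambda * t = 4.1574
R(t) = e^(-4.1574)
R(t) = 0.0156

0.0156


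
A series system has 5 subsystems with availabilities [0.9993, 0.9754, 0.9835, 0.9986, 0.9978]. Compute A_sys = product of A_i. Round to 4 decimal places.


Subsystems: [0.9993, 0.9754, 0.9835, 0.9986, 0.9978]
After subsystem 1 (A=0.9993): product = 0.9993
After subsystem 2 (A=0.9754): product = 0.9747
After subsystem 3 (A=0.9835): product = 0.9586
After subsystem 4 (A=0.9986): product = 0.9573
After subsystem 5 (A=0.9978): product = 0.9552
A_sys = 0.9552

0.9552


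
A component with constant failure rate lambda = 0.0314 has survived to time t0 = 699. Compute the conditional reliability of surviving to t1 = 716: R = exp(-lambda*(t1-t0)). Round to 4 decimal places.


lambda = 0.0314
t0 = 699, t1 = 716
t1 - t0 = 17
lambda * (t1-t0) = 0.0314 * 17 = 0.5338
R = exp(-0.5338)
R = 0.5864

0.5864


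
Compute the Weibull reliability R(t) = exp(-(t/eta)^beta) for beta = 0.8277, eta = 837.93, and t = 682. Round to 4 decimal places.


beta = 0.8277, eta = 837.93, t = 682
t/eta = 682 / 837.93 = 0.8139
(t/eta)^beta = 0.8139^0.8277 = 0.8433
R(t) = exp(-0.8433)
R(t) = 0.4303

0.4303


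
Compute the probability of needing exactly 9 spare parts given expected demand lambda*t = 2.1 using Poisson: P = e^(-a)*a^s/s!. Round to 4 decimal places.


a = 2.1, s = 9
e^(-a) = e^(-2.1) = 0.1225
a^s = 2.1^9 = 794.28
s! = 362880
P = 0.1225 * 794.28 / 362880
P = 0.0003

0.0003


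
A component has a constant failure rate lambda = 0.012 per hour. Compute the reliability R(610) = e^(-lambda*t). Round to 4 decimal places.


lambda = 0.012
t = 610
lambda * t = 7.32
R(t) = e^(-7.32)
R(t) = 0.0007

0.0007


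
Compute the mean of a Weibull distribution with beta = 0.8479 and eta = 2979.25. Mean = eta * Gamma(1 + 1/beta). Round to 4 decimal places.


beta = 0.8479, eta = 2979.25
1/beta = 1.1794
1 + 1/beta = 2.1794
Gamma(2.1794) = 1.0896
Mean = 2979.25 * 1.0896
Mean = 3246.3144

3246.3144


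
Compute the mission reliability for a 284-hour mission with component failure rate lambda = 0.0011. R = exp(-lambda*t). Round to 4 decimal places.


lambda = 0.0011
mission_time = 284
lambda * t = 0.0011 * 284 = 0.3124
R = exp(-0.3124)
R = 0.7317

0.7317


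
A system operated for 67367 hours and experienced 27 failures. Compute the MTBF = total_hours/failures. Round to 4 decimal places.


total_hours = 67367
failures = 27
MTBF = 67367 / 27
MTBF = 2495.0741

2495.0741


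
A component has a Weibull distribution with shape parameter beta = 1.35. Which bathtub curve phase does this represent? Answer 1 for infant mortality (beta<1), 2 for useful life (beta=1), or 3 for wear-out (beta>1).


beta = 1.35
Compare beta to 1:
beta < 1 => infant mortality (phase 1)
beta = 1 => useful life (phase 2)
beta > 1 => wear-out (phase 3)
Since beta = 1.35, this is wear-out (increasing failure rate)
Phase = 3

3


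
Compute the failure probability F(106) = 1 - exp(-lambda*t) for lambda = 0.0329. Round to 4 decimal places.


lambda = 0.0329, t = 106
lambda * t = 3.4874
exp(-3.4874) = 0.0306
F(t) = 1 - 0.0306
F(t) = 0.9694

0.9694


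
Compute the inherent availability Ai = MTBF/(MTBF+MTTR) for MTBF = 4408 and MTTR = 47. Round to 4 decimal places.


MTBF = 4408
MTTR = 47
MTBF + MTTR = 4455
Ai = 4408 / 4455
Ai = 0.9895

0.9895


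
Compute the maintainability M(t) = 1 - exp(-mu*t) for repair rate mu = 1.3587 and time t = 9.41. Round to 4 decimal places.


mu = 1.3587, t = 9.41
mu * t = 1.3587 * 9.41 = 12.7854
exp(-12.7854) = 0.0
M(t) = 1 - 0.0
M(t) = 1.0

1.0


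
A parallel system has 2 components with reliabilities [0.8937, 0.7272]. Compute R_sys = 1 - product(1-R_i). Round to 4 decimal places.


Components: [0.8937, 0.7272]
(1 - 0.8937) = 0.1063, running product = 0.1063
(1 - 0.7272) = 0.2728, running product = 0.029
Product of (1-R_i) = 0.029
R_sys = 1 - 0.029 = 0.971

0.971


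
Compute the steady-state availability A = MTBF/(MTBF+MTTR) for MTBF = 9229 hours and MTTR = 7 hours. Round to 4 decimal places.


MTBF = 9229
MTTR = 7
MTBF + MTTR = 9236
A = 9229 / 9236
A = 0.9992

0.9992


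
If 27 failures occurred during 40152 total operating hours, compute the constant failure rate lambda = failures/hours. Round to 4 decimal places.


failures = 27
total_hours = 40152
lambda = 27 / 40152
lambda = 0.0007

0.0007


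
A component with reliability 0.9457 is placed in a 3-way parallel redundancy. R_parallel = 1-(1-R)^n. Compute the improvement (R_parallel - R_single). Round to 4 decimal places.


R_single = 0.9457, n = 3
1 - R_single = 0.0543
(1 - R_single)^n = 0.0543^3 = 0.0002
R_parallel = 1 - 0.0002 = 0.9998
Improvement = 0.9998 - 0.9457
Improvement = 0.0541

0.0541


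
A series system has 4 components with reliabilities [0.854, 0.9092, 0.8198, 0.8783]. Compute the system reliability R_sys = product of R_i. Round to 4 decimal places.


Components: [0.854, 0.9092, 0.8198, 0.8783]
After component 1 (R=0.854): product = 0.854
After component 2 (R=0.9092): product = 0.7765
After component 3 (R=0.8198): product = 0.6365
After component 4 (R=0.8783): product = 0.5591
R_sys = 0.5591

0.5591


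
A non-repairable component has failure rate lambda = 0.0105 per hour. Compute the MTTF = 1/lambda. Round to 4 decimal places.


lambda = 0.0105
MTTF = 1 / 0.0105
MTTF = 95.2381

95.2381


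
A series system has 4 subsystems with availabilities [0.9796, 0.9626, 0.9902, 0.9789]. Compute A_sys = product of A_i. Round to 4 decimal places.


Subsystems: [0.9796, 0.9626, 0.9902, 0.9789]
After subsystem 1 (A=0.9796): product = 0.9796
After subsystem 2 (A=0.9626): product = 0.943
After subsystem 3 (A=0.9902): product = 0.9337
After subsystem 4 (A=0.9789): product = 0.914
A_sys = 0.914

0.914


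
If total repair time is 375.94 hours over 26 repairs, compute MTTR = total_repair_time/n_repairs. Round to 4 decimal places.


total_repair_time = 375.94
n_repairs = 26
MTTR = 375.94 / 26
MTTR = 14.4592

14.4592


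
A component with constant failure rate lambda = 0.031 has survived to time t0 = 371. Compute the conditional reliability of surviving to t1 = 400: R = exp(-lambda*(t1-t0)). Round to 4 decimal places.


lambda = 0.031
t0 = 371, t1 = 400
t1 - t0 = 29
lambda * (t1-t0) = 0.031 * 29 = 0.899
R = exp(-0.899)
R = 0.407

0.407


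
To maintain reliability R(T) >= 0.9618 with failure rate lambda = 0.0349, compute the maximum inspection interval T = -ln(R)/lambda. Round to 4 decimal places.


R_target = 0.9618
lambda = 0.0349
-ln(0.9618) = 0.0389
T = 0.0389 / 0.0349
T = 1.116

1.116


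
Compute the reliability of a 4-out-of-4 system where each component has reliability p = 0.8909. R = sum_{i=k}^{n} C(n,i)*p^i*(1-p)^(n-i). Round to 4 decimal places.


k = 4, n = 4, p = 0.8909
i=4: C(4,4)=1 * 0.8909^4 * 0.1091^0 = 0.63
R = sum of terms = 0.63

0.63


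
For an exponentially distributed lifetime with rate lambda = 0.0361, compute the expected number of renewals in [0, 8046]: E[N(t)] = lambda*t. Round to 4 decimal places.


lambda = 0.0361
t = 8046
E[N(t)] = lambda * t
E[N(t)] = 0.0361 * 8046
E[N(t)] = 290.4606

290.4606


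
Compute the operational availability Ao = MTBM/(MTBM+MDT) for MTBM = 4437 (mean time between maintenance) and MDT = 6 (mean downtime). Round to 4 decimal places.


MTBM = 4437
MDT = 6
MTBM + MDT = 4443
Ao = 4437 / 4443
Ao = 0.9986

0.9986


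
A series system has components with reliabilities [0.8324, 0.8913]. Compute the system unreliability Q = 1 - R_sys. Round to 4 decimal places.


Components: [0.8324, 0.8913]
After component 1: product = 0.8324
After component 2: product = 0.7419
R_sys = 0.7419
Q = 1 - 0.7419 = 0.2581

0.2581


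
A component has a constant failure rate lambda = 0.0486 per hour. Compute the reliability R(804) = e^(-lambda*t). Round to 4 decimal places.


lambda = 0.0486
t = 804
lambda * t = 39.0744
R(t) = e^(-39.0744)
R(t) = 0.0

0.0


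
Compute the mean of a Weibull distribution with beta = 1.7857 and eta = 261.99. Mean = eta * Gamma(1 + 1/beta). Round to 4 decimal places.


beta = 1.7857, eta = 261.99
1/beta = 0.56
1 + 1/beta = 1.56
Gamma(1.56) = 0.8896
Mean = 261.99 * 0.8896
Mean = 233.0767

233.0767


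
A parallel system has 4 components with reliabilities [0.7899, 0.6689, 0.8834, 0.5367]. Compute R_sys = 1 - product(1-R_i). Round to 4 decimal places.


Components: [0.7899, 0.6689, 0.8834, 0.5367]
(1 - 0.7899) = 0.2101, running product = 0.2101
(1 - 0.6689) = 0.3311, running product = 0.0696
(1 - 0.8834) = 0.1166, running product = 0.0081
(1 - 0.5367) = 0.4633, running product = 0.0038
Product of (1-R_i) = 0.0038
R_sys = 1 - 0.0038 = 0.9962

0.9962


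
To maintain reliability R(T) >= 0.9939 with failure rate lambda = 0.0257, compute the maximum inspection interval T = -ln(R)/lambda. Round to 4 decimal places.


R_target = 0.9939
lambda = 0.0257
-ln(0.9939) = 0.0061
T = 0.0061 / 0.0257
T = 0.2381

0.2381


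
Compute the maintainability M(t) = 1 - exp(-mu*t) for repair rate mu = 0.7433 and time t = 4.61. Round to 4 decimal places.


mu = 0.7433, t = 4.61
mu * t = 0.7433 * 4.61 = 3.4266
exp(-3.4266) = 0.0325
M(t) = 1 - 0.0325
M(t) = 0.9675

0.9675


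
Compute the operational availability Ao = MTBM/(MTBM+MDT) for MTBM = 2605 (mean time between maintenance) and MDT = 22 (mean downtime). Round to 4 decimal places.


MTBM = 2605
MDT = 22
MTBM + MDT = 2627
Ao = 2605 / 2627
Ao = 0.9916

0.9916


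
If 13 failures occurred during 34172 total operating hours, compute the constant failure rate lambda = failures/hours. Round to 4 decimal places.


failures = 13
total_hours = 34172
lambda = 13 / 34172
lambda = 0.0004

0.0004


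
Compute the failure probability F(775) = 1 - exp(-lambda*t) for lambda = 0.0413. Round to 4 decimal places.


lambda = 0.0413, t = 775
lambda * t = 32.0075
exp(-32.0075) = 0.0
F(t) = 1 - 0.0
F(t) = 1.0

1.0


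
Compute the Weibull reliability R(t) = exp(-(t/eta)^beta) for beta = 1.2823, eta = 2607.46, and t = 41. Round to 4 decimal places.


beta = 1.2823, eta = 2607.46, t = 41
t/eta = 41 / 2607.46 = 0.0157
(t/eta)^beta = 0.0157^1.2823 = 0.0049
R(t) = exp(-0.0049)
R(t) = 0.9951

0.9951


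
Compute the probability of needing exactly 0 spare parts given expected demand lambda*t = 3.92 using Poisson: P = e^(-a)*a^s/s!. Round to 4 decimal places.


a = 3.92, s = 0
e^(-a) = e^(-3.92) = 0.0198
a^s = 3.92^0 = 1.0
s! = 1
P = 0.0198 * 1.0 / 1
P = 0.0198

0.0198


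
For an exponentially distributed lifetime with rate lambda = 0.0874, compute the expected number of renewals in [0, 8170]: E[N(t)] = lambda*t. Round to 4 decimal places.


lambda = 0.0874
t = 8170
E[N(t)] = lambda * t
E[N(t)] = 0.0874 * 8170
E[N(t)] = 714.058

714.058


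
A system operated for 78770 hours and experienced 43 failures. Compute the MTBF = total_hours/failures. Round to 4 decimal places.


total_hours = 78770
failures = 43
MTBF = 78770 / 43
MTBF = 1831.8605

1831.8605


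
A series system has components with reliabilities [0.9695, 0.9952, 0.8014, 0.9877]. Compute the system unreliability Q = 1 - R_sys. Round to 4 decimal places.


Components: [0.9695, 0.9952, 0.8014, 0.9877]
After component 1: product = 0.9695
After component 2: product = 0.9648
After component 3: product = 0.7732
After component 4: product = 0.7637
R_sys = 0.7637
Q = 1 - 0.7637 = 0.2363

0.2363


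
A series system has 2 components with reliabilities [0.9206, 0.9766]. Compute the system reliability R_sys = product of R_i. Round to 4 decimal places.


Components: [0.9206, 0.9766]
After component 1 (R=0.9206): product = 0.9206
After component 2 (R=0.9766): product = 0.8991
R_sys = 0.8991

0.8991


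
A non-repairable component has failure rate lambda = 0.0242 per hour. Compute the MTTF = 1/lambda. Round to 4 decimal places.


lambda = 0.0242
MTTF = 1 / 0.0242
MTTF = 41.3223

41.3223


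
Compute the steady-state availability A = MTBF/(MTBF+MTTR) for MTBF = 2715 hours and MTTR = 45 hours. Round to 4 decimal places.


MTBF = 2715
MTTR = 45
MTBF + MTTR = 2760
A = 2715 / 2760
A = 0.9837

0.9837


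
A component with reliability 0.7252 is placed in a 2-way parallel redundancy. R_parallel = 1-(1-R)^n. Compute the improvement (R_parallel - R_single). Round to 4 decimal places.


R_single = 0.7252, n = 2
1 - R_single = 0.2748
(1 - R_single)^n = 0.2748^2 = 0.0755
R_parallel = 1 - 0.0755 = 0.9245
Improvement = 0.9245 - 0.7252
Improvement = 0.1993

0.1993


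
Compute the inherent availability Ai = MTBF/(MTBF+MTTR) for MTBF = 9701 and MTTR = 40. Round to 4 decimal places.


MTBF = 9701
MTTR = 40
MTBF + MTTR = 9741
Ai = 9701 / 9741
Ai = 0.9959

0.9959


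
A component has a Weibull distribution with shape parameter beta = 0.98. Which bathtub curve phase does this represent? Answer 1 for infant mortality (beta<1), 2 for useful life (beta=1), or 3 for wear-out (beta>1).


beta = 0.98
Compare beta to 1:
beta < 1 => infant mortality (phase 1)
beta = 1 => useful life (phase 2)
beta > 1 => wear-out (phase 3)
Since beta = 0.98, this is infant mortality (decreasing failure rate)
Phase = 1

1


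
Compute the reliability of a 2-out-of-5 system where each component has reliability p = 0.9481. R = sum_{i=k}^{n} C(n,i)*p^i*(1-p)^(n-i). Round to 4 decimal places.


k = 2, n = 5, p = 0.9481
i=2: C(5,2)=10 * 0.9481^2 * 0.0519^3 = 0.0013
i=3: C(5,3)=10 * 0.9481^3 * 0.0519^2 = 0.023
i=4: C(5,4)=5 * 0.9481^4 * 0.0519^1 = 0.2097
i=5: C(5,5)=1 * 0.9481^5 * 0.0519^0 = 0.7661
R = sum of terms = 1.0

1.0


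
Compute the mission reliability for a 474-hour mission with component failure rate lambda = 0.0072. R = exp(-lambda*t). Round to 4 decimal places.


lambda = 0.0072
mission_time = 474
lambda * t = 0.0072 * 474 = 3.4128
R = exp(-3.4128)
R = 0.0329

0.0329


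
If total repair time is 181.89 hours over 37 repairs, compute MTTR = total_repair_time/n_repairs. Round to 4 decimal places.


total_repair_time = 181.89
n_repairs = 37
MTTR = 181.89 / 37
MTTR = 4.9159

4.9159


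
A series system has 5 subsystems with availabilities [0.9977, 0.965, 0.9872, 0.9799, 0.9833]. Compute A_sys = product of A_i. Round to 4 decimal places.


Subsystems: [0.9977, 0.965, 0.9872, 0.9799, 0.9833]
After subsystem 1 (A=0.9977): product = 0.9977
After subsystem 2 (A=0.965): product = 0.9628
After subsystem 3 (A=0.9872): product = 0.9505
After subsystem 4 (A=0.9799): product = 0.9314
After subsystem 5 (A=0.9833): product = 0.9158
A_sys = 0.9158

0.9158


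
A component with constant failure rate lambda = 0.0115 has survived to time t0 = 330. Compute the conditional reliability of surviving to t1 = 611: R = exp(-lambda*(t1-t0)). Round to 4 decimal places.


lambda = 0.0115
t0 = 330, t1 = 611
t1 - t0 = 281
lambda * (t1-t0) = 0.0115 * 281 = 3.2315
R = exp(-3.2315)
R = 0.0395

0.0395


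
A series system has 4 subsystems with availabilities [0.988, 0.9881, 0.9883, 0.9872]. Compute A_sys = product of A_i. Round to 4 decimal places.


Subsystems: [0.988, 0.9881, 0.9883, 0.9872]
After subsystem 1 (A=0.988): product = 0.988
After subsystem 2 (A=0.9881): product = 0.9762
After subsystem 3 (A=0.9883): product = 0.9648
After subsystem 4 (A=0.9872): product = 0.9525
A_sys = 0.9525

0.9525


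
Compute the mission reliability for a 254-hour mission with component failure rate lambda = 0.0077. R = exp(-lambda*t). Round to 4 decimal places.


lambda = 0.0077
mission_time = 254
lambda * t = 0.0077 * 254 = 1.9558
R = exp(-1.9558)
R = 0.1415

0.1415


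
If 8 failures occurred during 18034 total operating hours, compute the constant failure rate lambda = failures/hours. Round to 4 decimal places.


failures = 8
total_hours = 18034
lambda = 8 / 18034
lambda = 0.0004

0.0004


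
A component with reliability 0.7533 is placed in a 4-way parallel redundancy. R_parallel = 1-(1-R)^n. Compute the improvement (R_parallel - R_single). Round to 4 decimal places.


R_single = 0.7533, n = 4
1 - R_single = 0.2467
(1 - R_single)^n = 0.2467^4 = 0.0037
R_parallel = 1 - 0.0037 = 0.9963
Improvement = 0.9963 - 0.7533
Improvement = 0.243

0.243


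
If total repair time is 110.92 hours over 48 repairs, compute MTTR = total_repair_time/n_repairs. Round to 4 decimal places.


total_repair_time = 110.92
n_repairs = 48
MTTR = 110.92 / 48
MTTR = 2.3108

2.3108


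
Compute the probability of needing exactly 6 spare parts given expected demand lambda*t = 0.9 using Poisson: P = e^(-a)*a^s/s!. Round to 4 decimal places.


a = 0.9, s = 6
e^(-a) = e^(-0.9) = 0.4066
a^s = 0.9^6 = 0.5314
s! = 720
P = 0.4066 * 0.5314 / 720
P = 0.0003

0.0003


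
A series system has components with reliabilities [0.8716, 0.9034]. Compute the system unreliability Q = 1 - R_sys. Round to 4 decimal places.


Components: [0.8716, 0.9034]
After component 1: product = 0.8716
After component 2: product = 0.7874
R_sys = 0.7874
Q = 1 - 0.7874 = 0.2126

0.2126


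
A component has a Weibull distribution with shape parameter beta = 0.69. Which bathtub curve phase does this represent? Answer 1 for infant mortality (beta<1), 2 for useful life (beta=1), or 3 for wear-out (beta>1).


beta = 0.69
Compare beta to 1:
beta < 1 => infant mortality (phase 1)
beta = 1 => useful life (phase 2)
beta > 1 => wear-out (phase 3)
Since beta = 0.69, this is infant mortality (decreasing failure rate)
Phase = 1

1


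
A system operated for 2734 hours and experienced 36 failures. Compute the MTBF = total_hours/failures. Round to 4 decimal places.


total_hours = 2734
failures = 36
MTBF = 2734 / 36
MTBF = 75.9444

75.9444


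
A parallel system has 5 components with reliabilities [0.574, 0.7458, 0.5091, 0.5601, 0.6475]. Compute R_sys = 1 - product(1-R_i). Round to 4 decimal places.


Components: [0.574, 0.7458, 0.5091, 0.5601, 0.6475]
(1 - 0.574) = 0.426, running product = 0.426
(1 - 0.7458) = 0.2542, running product = 0.1083
(1 - 0.5091) = 0.4909, running product = 0.0532
(1 - 0.5601) = 0.4399, running product = 0.0234
(1 - 0.6475) = 0.3525, running product = 0.0082
Product of (1-R_i) = 0.0082
R_sys = 1 - 0.0082 = 0.9918

0.9918


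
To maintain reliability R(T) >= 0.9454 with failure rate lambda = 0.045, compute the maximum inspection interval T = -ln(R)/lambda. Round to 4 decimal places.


R_target = 0.9454
lambda = 0.045
-ln(0.9454) = 0.0561
T = 0.0561 / 0.045
T = 1.2477

1.2477


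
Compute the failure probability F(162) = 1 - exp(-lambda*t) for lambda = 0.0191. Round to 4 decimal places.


lambda = 0.0191, t = 162
lambda * t = 3.0942
exp(-3.0942) = 0.0453
F(t) = 1 - 0.0453
F(t) = 0.9547

0.9547


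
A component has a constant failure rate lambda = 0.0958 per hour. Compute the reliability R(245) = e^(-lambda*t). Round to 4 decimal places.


lambda = 0.0958
t = 245
lambda * t = 23.471
R(t) = e^(-23.471)
R(t) = 0.0

0.0


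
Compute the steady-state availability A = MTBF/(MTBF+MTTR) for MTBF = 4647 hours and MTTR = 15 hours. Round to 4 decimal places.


MTBF = 4647
MTTR = 15
MTBF + MTTR = 4662
A = 4647 / 4662
A = 0.9968

0.9968


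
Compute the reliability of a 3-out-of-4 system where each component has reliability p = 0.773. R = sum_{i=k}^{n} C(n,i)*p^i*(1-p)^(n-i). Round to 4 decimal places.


k = 3, n = 4, p = 0.773
i=3: C(4,3)=4 * 0.773^3 * 0.227^1 = 0.4194
i=4: C(4,4)=1 * 0.773^4 * 0.227^0 = 0.357
R = sum of terms = 0.7764

0.7764


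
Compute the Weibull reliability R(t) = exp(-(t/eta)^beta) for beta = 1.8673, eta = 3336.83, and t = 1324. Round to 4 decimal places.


beta = 1.8673, eta = 3336.83, t = 1324
t/eta = 1324 / 3336.83 = 0.3968
(t/eta)^beta = 0.3968^1.8673 = 0.178
R(t) = exp(-0.178)
R(t) = 0.837

0.837


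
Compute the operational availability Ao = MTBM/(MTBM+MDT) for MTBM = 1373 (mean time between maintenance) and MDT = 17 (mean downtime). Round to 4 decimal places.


MTBM = 1373
MDT = 17
MTBM + MDT = 1390
Ao = 1373 / 1390
Ao = 0.9878

0.9878


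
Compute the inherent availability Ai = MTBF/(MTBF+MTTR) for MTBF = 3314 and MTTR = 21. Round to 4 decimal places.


MTBF = 3314
MTTR = 21
MTBF + MTTR = 3335
Ai = 3314 / 3335
Ai = 0.9937

0.9937
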